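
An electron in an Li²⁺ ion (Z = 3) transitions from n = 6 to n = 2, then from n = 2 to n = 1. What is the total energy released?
119.050 eV

The energy levels of Li²⁺ are E_n = -13.6057 × 3² / n² eV.

First transition (6 → 2):
ΔE₁ = |E_2 - E_6|
ΔE₁ = |-30.612825000 - (-3.401425000)| = 27.211400 eV

Second transition (2 → 1):
ΔE₂ = |E_1 - E_2|
ΔE₂ = |-122.451300000 - (-30.612825000)| = 91.838475 eV

Total energy released:
E_total = ΔE₁ + ΔE₂ = 27.211400 + 91.838475 = 119.050 eV

Note: This equals the direct transition 6 → 1: 119.050 eV ✓
Energy is conserved regardless of the path taken.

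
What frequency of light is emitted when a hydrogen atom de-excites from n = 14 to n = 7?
5.03548e+13 Hz

First, find the transition energy:
E_14 = -13.6057 / 14² = -0.069416837 eV
E_7 = -13.6057 / 7² = -0.277667347 eV
|ΔE| = |E_7 - E_14| = 0.208250510 eV

Convert to Joules: E = 0.208250510 eV × (1.602177 × 10⁻¹⁹ J/eV) = 3.3365418e-20 J

Using E = hf:
f = E/h = 3.3365418e-20 J / (6.62607 × 10⁻³⁴ J·s)
f = 5.03548e+13 Hz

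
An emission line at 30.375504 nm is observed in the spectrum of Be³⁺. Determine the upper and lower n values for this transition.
n = 4 → n = 2

First, find the photon energy from the wavelength (hc = 1239.84 eV·nm):
E = hc/λ = 1239.84 eV·nm / 30.375504 nm = 40.817101 eV

The energy levels of Be³⁺ satisfy E_n = -13.6057 × 4² / n² eV, so an emission n_i → n_f releases
ΔE = 13.6057 × 4² × (1/n_f² − 1/n_i²) eV.

Setting ΔE equal to the photon energy:
1/n_f² − 1/n_i² = 40.817101 / (13.6057 × 4²) = 0.18750000

Since 1/n_i² must be positive, we need 1/n_f² > 0.18750000, i.e. n_f ≤ 2. For each allowed n_f, solve n_i = (1/n_f² − 0.18750000)^(−1/2) and check whether it is a whole number:
  n_f = 1: 1/n_i² = 1.00000000 − 0.18750000 = 0.81250000 → n_i = 1.109  (not an integer) ✗
  n_f = 2: 1/n_i² = 0.25000000 − 0.18750000 = 0.06250000 → n_i = 4.000  → integer, n_i = 4 ✓

Only n_f = 2 gives an integer upper level, n_i = 4.

The transition is from n = 4 to n = 2 (emission).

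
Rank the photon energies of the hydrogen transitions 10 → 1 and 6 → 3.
10 → 1

Calculate the energy for each transition:

Transition 10 → 1:
ΔE₁ = |E_1 - E_10| = |-13.6057/1² - (-13.6057/10²)|
ΔE₁ = |-13.6057000000 - (-0.1360570000)| = 13.4696430 eV

Transition 6 → 3:
ΔE₂ = |E_3 - E_6| = |-13.6057/3² - (-13.6057/6²)|
ΔE₂ = |-1.5117444444 - (-0.3779361111)| = 1.1338083 eV

Since 13.4696430 eV > 1.1338083 eV, the transition 10 → 1 emits the more energetic photon.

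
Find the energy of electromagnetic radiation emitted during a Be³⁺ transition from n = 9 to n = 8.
0.71 eV

The energy levels are E_n = -13.6057 Z² eV / n².

Energy at n = 9: E_9 = -13.6057 × 4² / 9² = -2.68755 eV
Energy at n = 8: E_8 = -13.6057 × 4² / 8² = -3.40143 eV

For emission (electron falling to lower state), the photon energy is:
E_photon = E_9 - E_8 = |-2.68755 - (-3.40143)|
E_photon = 0.71 eV

This energy is carried away by the emitted photon.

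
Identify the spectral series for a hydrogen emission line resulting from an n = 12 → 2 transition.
Balmer series

The spectral series in hydrogen are named based on the final (lower) energy level:
- Lyman series: n_final = 1 (ultraviolet)
- Balmer series: n_final = 2 (visible/near-UV)
- Paschen series: n_final = 3 (infrared)
- Brackett series: n_final = 4 (infrared)
- Pfund series: n_final = 5 (far infrared)

Since this transition ends at n = 2, it belongs to the Balmer series.

For reference, this 12 → 2 line has photon energy
ΔE = 13.6057 eV × (1/2² - 1/12²) = 3.3069410 eV,
corresponding to wavelength λ = hc/ΔE = 1239.84 eV·nm / 3.3069410 eV = 374.921 nm in the visible/near-UV region.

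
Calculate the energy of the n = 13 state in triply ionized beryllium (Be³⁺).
-1.2881 eV

For hydrogen-like ions, the energy levels scale with Z²:
E_n = -13.6057 Z² / n² eV

For Be³⁺ (Z = 4) at n = 13:
E_13 = -13.6057 × 4² / 13²
E_13 = -13.6057 × 16 / 169
E_13 = -217.6912 / 169
E_13 = -1.2881 eV

The energy is 16 times more negative than hydrogen at the same n due to the stronger nuclear charge.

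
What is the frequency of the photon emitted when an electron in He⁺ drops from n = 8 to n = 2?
3.0842e+15 Hz

First, find the transition energy:
E_8 = -13.6057 × 2² / 8² = -0.850356 eV
E_2 = -13.6057 × 2² / 2² = -13.605700 eV
|ΔE| = |E_2 - E_8| = 12.755344 eV

Convert to Joules: E = 12.755344 eV × (1.602177 × 10⁻¹⁹ J/eV) = 2.043632e-18 J

Using E = hf:
f = E/h = 2.043632e-18 J / (6.62607 × 10⁻³⁴ J·s)
f = 3.0842e+15 Hz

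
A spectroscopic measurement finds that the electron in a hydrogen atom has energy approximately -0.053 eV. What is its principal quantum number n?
n = 16

The exact energy levels follow E_n = -13.6057 eV / n².

The measured value (-0.053 eV) is reported to only 2 significant figures, so we must test candidate n values and see which one matches to that precision.

Candidate energies:
  n = 14:  E = -13.6057/14² = -0.06942 eV
  n = 15:  E = -13.6057/15² = -0.06047 eV
  n = 16:  E = -13.6057/16² = -0.05315 eV  ← matches
  n = 17:  E = -13.6057/17² = -0.04708 eV
  n = 18:  E = -13.6057/18² = -0.04199 eV

Checking against the measurement of -0.053 eV (2 sig figs), only n = 16 agrees:
E_16 = -0.05315 eV, which rounds to -0.053 eV ✓

Therefore n = 16.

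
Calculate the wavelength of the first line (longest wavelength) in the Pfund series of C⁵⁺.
207.1057 nm

The longest wavelength corresponds to the smallest energy transition in the series.
The Pfund series has all transitions ending at n_f = 5.

For C⁵⁺ (Z = 6), the first line (α-line) is the jump from n = 6 to n = 5:
E_6 = -13.6057 × 6² / 6² = -13.60570000 eV
E_5 = -13.6057 × 6² / 5² = -19.59220800 eV
ΔE = E_6 - E_5 = 5.98650800 eV

λ = hc/E = 1239.84 eV·nm / 5.98650800 eV
λ = 207.1057 nm

This is the α-line of the Pfund series in C⁵⁺.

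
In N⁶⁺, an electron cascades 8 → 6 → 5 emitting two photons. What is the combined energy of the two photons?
16.25 eV

The energy levels of N⁶⁺ are E_n = -13.6057 × 7² / n² eV.

First transition (8 → 6):
ΔE₁ = |E_6 - E_8|
ΔE₁ = |-18.51886944 - (-10.41686406)| = 8.10201 eV

Second transition (6 → 5):
ΔE₂ = |E_5 - E_6|
ΔE₂ = |-26.66717200 - (-18.51886944)| = 8.14830 eV

Total energy released:
E_total = ΔE₁ + ΔE₂ = 8.10201 + 8.14830 = 16.25 eV

Note: This equals the direct transition 8 → 5: 16.25 eV ✓
Energy is conserved regardless of the path taken.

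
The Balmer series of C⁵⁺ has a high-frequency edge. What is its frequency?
2.96086e+16 Hz

The series limit corresponds to the transition from n = ∞ to n = 2.
This is the highest energy (shortest wavelength) transition in the Balmer series.

E_∞ = 0 eV
E_2 = -13.6057 × 6² / 2² = -122.451300 eV

Energy at series limit:
ΔE = E_∞ - E_2 = 0 - (-122.451300) = 122.451300 eV
E = 122.451300 eV × (1.602177 × 10⁻¹⁹ J/eV) = 1.9618866e-17 J
f = E/h = 1.9618866e-17 J / (6.62607 × 10⁻³⁴ J·s) = 2.96086e+16 Hz

This energy equals the ionization energy from the n = 2 state of C⁵⁺.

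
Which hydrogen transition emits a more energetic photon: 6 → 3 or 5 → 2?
5 → 2

Calculate the energy for each transition:

Transition 6 → 3:
ΔE₁ = |E_3 - E_6| = |-13.6057/3² - (-13.6057/6²)|
ΔE₁ = |-1.511744444444 - (-0.377936111111)| = 1.133808333 eV

Transition 5 → 2:
ΔE₂ = |E_2 - E_5| = |-13.6057/2² - (-13.6057/5²)|
ΔE₂ = |-3.401425000000 - (-0.544228000000)| = 2.857197000 eV

Since 2.857197000 eV > 1.133808333 eV, the transition 5 → 2 emits the more energetic photon.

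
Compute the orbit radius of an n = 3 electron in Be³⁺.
0.11906 nm (or 1.19065 Å)

The Bohr radius formula is:
r_n = n² a₀ / Z

where a₀ = 0.05291772 nm is the Bohr radius.

For Be³⁺ (Z = 4) at n = 3:
r_3 = 3² × 0.05291772 nm / 4
r_3 = 9 × 0.05291772 nm / 4
r_3 = 0.476259 nm / 4
r_3 = 0.11906 nm

The electron orbits at approximately 0.11906 nm from the nucleus.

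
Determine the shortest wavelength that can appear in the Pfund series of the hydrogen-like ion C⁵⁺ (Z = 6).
63.28 nm

The series limit corresponds to the transition from n = ∞ to n = 5.
This is the highest energy (shortest wavelength) transition in the Pfund series.

E_∞ = 0 eV
E_5 = -13.6057 × 6² / 5² = -19.5922 eV

Energy at series limit:
ΔE = E_∞ - E_5 = 0 - (-19.5922) = 19.5922 eV
λ = hc/E = 1239.84 eV·nm / 19.5922 eV = 63.28 nm

This energy equals the ionization energy from the n = 5 state of C⁵⁺.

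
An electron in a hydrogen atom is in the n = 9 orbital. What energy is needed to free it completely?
0.17 eV

The ionization energy is the energy needed to remove the electron completely (n → ∞).

For hydrogen, E_n = -13.6057 eV / n².

At n = 9: E_9 = -13.6057 / 9² = -0.16797 eV
At n = ∞: E_∞ = 0 eV

Ionization energy = E_∞ - E_9 = 0 - (-0.16797) = 0.16797 eV
Ionization energy ≈ 0.17 eV

This is also called the binding energy of the electron in state n = 9.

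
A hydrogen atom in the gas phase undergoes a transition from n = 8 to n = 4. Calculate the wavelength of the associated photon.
1944.03228 nm

First, find the transition energy using E_n = -13.6057 / n² eV:
E_8 = -13.6057 / 8² = -0.21258906250 eV
E_4 = -13.6057 / 4² = -0.85035625000 eV

Photon energy: |ΔE| = |E_4 - E_8| = 0.63776718750 eV

Convert to wavelength using E = hc/λ with hc = 1239.84 eV·nm:
λ = hc/E = 1239.84 eV·nm / 0.63776718750 eV
λ = 1944.03228 nm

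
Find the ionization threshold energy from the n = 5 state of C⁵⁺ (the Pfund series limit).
19.592208 eV

The series limit corresponds to the transition from n = ∞ to n = 5.
This is the highest energy (shortest wavelength) transition in the Pfund series.

E_∞ = 0 eV
E_5 = -13.6057 × 6² / 5² = -19.592208 eV

Energy at series limit:
ΔE = E_∞ - E_5 = 0 - (-19.592208) = 19.592208 eV

This energy equals the ionization energy from the n = 5 state of C⁵⁺.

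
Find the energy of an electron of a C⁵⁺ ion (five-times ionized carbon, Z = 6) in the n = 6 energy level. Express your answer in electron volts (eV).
-13.61 eV

The energy levels of a hydrogen-like atom are given by:
E_n = -13.6057 Z² / n² eV  (with Z = 6 for C⁵⁺)

For n = 6:
E_6 = -13.6057 × 6² / 6²
E_6 = -13.6057 × 36 / 36
E_6 = -13.61 eV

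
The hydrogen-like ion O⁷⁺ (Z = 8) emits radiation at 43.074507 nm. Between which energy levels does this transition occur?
n = 12 → n = 5

First, find the photon energy from the wavelength (hc = 1239.84 eV·nm):
E = hc/λ = 1239.84 eV·nm / 43.074507 nm = 28.783614 eV

The energy levels of O⁷⁺ satisfy E_n = -13.6057 × 8² / n² eV, so an emission n_i → n_f releases
ΔE = 13.6057 × 8² × (1/n_f² − 1/n_i²) eV.

Setting ΔE equal to the photon energy:
1/n_f² − 1/n_i² = 28.783614 / (13.6057 × 8²) = 0.033055555

Since 1/n_i² must be positive, we need 1/n_f² > 0.033055555, i.e. n_f ≤ 5. For each allowed n_f, solve n_i = (1/n_f² − 0.033055555)^(−1/2) and check whether it is a whole number:
  n_f = 1: 1/n_i² = 1.000000000 − 0.033055555 = 0.966944445 → n_i = 1.017  (not an integer) ✗
  n_f = 2: 1/n_i² = 0.250000000 − 0.033055555 = 0.216944445 → n_i = 2.147  (not an integer) ✗
  n_f = 3: 1/n_i² = 0.111111111 − 0.033055555 = 0.078055556 → n_i = 3.579  (not an integer) ✗
  n_f = 4: 1/n_i² = 0.062500000 − 0.033055555 = 0.029444445 → n_i = 5.828  (not an integer) ✗
  n_f = 5: 1/n_i² = 0.040000000 − 0.033055555 = 0.006944445 → n_i = 12.000  → integer, n_i = 12 ✓

Only n_f = 5 gives an integer upper level, n_i = 12.

The transition is from n = 12 to n = 5 (emission).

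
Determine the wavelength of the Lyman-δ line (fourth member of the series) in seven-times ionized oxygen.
1.48 nm

The lines of a series are numbered from the longest wavelength (smallest ΔE) outward; the fourth line is the transition from n = n_f + 4 to n_f.
The Lyman series has all transitions ending at n_f = 1.

For O⁷⁺ (Z = 8), the fourth line (δ-line) is the jump from n = 5 to n = 1:
E_5 = -13.6057 × 8² / 5² = -34.8306 eV
E_1 = -13.6057 × 8² / 1² = -870.7648 eV
ΔE = E_5 - E_1 = 835.9342 eV

λ = hc/E = 1239.84 eV·nm / 835.9342 eV
λ = 1.48 nm

This is the δ-line of the Lyman series in O⁷⁺.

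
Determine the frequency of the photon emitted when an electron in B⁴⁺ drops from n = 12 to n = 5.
2.71869e+15 Hz

First, find the transition energy:
E_12 = -13.6057 × 5² / 12² = -2.3621007 eV
E_5 = -13.6057 × 5² / 5² = -13.6057000 eV
|ΔE| = |E_5 - E_12| = 11.2435993 eV

Convert to Joules: E = 11.2435993 eV × (1.602177 × 10⁻¹⁹ J/eV) = 1.8014236e-18 J

Using E = hf:
f = E/h = 1.8014236e-18 J / (6.62607 × 10⁻³⁴ J·s)
f = 2.71869e+15 Hz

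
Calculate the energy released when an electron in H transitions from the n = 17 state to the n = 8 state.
0.166 eV

The energy levels are E_n = -13.6057 eV / n².

Energy at n = 17: E_17 = -13.6057 / 17² = -0.047079 eV
Energy at n = 8: E_8 = -13.6057 / 8² = -0.212589 eV

For emission (electron falling to lower state), the photon energy is:
E_photon = E_17 - E_8 = |-0.047079 - (-0.212589)|
E_photon = 0.166 eV

This energy is carried away by the emitted photon.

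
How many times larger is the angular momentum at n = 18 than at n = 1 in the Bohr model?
18.000

In the Bohr model, L_n = nℏ, so the ratio is purely the ratio of quantum numbers:

L_18/L_1 = 18ℏ / 1ℏ = 18/1 = 18.000

The angular momentum scales linearly with n.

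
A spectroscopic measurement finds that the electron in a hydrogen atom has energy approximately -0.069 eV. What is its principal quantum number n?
n = 14

The exact energy levels follow E_n = -13.6057 eV / n².

The measured value (-0.069 eV) is reported to only 2 significant figures, so we must test candidate n values and see which one matches to that precision.

Candidate energies:
  n = 12:  E = -13.6057/12² = -0.09448 eV
  n = 13:  E = -13.6057/13² = -0.08051 eV
  n = 14:  E = -13.6057/14² = -0.06942 eV  ← matches
  n = 15:  E = -13.6057/15² = -0.06047 eV
  n = 16:  E = -13.6057/16² = -0.05315 eV

Checking against the measurement of -0.069 eV (2 sig figs), only n = 14 agrees:
E_14 = -0.06942 eV, which rounds to -0.069 eV ✓

Therefore n = 14.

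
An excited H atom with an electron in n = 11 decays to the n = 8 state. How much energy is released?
0.1001 eV

The energy levels are E_n = -13.6057 eV / n².

Energy at n = 11: E_11 = -13.6057 / 11² = -0.1124438 eV
Energy at n = 8: E_8 = -13.6057 / 8² = -0.2125891 eV

For emission (electron falling to lower state), the photon energy is:
E_photon = E_11 - E_8 = |-0.1124438 - (-0.2125891)|
E_photon = 0.1001 eV

This energy is carried away by the emitted photon.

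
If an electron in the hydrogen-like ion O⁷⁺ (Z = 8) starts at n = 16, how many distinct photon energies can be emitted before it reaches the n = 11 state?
15

The electron can occupy levels n = 11, 12, ..., 16 during de-excitation — that is m = 16 - 11 + 1 = 6 distinct levels.

The number of distinct spectral lines equals the number of ways to choose 2 of these m levels (each pair gives one possible emission transition):

Number of lines = m(m-1)/2 = 6×5/2 = 15

These correspond to all possible transitions between the 6 levels:
16 → 15, 16 → 14, 16 → 13, 16 → 12, 16 → 11, 15 → 14, 15 → 13, 15 → 12...

Each transition produces a photon with a unique energy (and thus wavelength). This count does not depend on Z.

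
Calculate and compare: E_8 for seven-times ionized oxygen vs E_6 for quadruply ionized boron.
O⁷⁺ at n = 8 (E = -13.6057 eV)

Using E_n = -13.6057 Z² / n² eV:

O⁷⁺ (Z = 8) at n = 8:
E = -13.6057 × 8² / 8² = -13.6057 × 64 / 64 = -13.6057000 eV

B⁴⁺ (Z = 5) at n = 6:
E = -13.6057 × 5² / 6² = -13.6057 × 25 / 36 = -9.4484028 eV

Since -13.6057000 eV < -9.4484028 eV,
O⁷⁺ at n = 8 is more tightly bound (requires more energy to ionize).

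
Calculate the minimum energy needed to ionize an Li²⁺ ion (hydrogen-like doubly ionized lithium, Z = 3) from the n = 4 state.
7.65 eV

The ionization energy is the energy needed to remove the electron completely (n → ∞).

For a hydrogen-like ion with Z = 3, E_n = -13.6057 Z² / n² eV.

At n = 4: E_4 = -13.6057 × 3² / 4² = -7.65321 eV
At n = ∞: E_∞ = 0 eV

Ionization energy = E_∞ - E_4 = 0 - (-7.65321) = 7.65321 eV
Ionization energy ≈ 7.65 eV

This is also called the binding energy of the electron in state n = 4.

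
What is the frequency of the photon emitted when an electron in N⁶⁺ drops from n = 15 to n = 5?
5.73164e+15 Hz

First, find the transition energy:
E_15 = -13.6057 × 7² / 15² = -2.9630191 eV
E_5 = -13.6057 × 7² / 5² = -26.6671720 eV
|ΔE| = |E_5 - E_15| = 23.7041529 eV

Convert to Joules: E = 23.7041529 eV × (1.602177 × 10⁻¹⁹ J/eV) = 3.7978249e-18 J

Using E = hf:
f = E/h = 3.7978249e-18 J / (6.62607 × 10⁻³⁴ J·s)
f = 5.73164e+15 Hz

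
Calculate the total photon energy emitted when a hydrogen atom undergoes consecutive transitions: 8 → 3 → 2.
3.188836 eV

The energy levels of hydrogen are E_n = -13.6057 / n² eV.

First transition (8 → 3):
ΔE₁ = |E_3 - E_8|
ΔE₁ = |-1.511744444444 - (-0.212589062500)| = 1.299155382 eV

Second transition (3 → 2):
ΔE₂ = |E_2 - E_3|
ΔE₂ = |-3.401425000000 - (-1.511744444444)| = 1.889680556 eV

Total energy released:
E_total = ΔE₁ + ΔE₂ = 1.299155382 + 1.889680556 = 3.188836 eV

Note: This equals the direct transition 8 → 2: 3.188836 eV ✓
Energy is conserved regardless of the path taken.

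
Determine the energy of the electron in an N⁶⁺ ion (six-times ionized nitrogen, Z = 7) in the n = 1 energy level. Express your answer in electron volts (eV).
-666.6793 eV

The energy levels of a hydrogen-like atom are given by:
E_n = -13.6057 Z² / n² eV  (with Z = 7 for N⁶⁺)

For n = 1:
E_1 = -13.6057 × 7² / 1²
E_1 = -13.6057 × 49 / 1
E_1 = -666.6793 eV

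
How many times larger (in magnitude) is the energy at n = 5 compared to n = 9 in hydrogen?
3.2400

Using E_n = -13.6057 Z² / n² eV with Z = 1:

E_5 = -13.6057 / 5² = -13.6057 / 25 = -0.5442280000 eV
E_9 = -13.6057 / 9² = -13.6057 / 81 = -0.1679716049 eV

The ratio is:
E_5/E_9 = (-0.5442280000) / (-0.1679716049)
E_5/E_9 = (-13.6057/25) / (-13.6057/81)
E_5/E_9 = 81/25
E_5/E_9 = 3.2400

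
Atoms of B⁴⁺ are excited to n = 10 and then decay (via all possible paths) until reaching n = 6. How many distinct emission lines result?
10

The electron can occupy levels n = 6, 7, ..., 10 during de-excitation — that is m = 10 - 6 + 1 = 5 distinct levels.

The number of distinct spectral lines equals the number of ways to choose 2 of these m levels (each pair gives one possible emission transition):

Number of lines = m(m-1)/2 = 5×4/2 = 10

These correspond to all possible transitions between the 5 levels:
10 → 9, 10 → 8, 10 → 7, 10 → 6, 9 → 8, 9 → 7, 9 → 6, 8 → 7...

Each transition produces a photon with a unique energy (and thus wavelength). This count does not depend on Z.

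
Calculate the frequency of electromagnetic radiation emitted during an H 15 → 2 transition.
8.0784e+14 Hz

First, find the transition energy:
E_15 = -13.6057 / 15² = -0.0604698 eV
E_2 = -13.6057 / 2² = -3.4014250 eV
|ΔE| = |E_2 - E_15| = 3.3409552 eV

Convert to Joules: E = 3.3409552 eV × (1.602177 × 10⁻¹⁹ J/eV) = 5.352802e-19 J

Using E = hf:
f = E/h = 5.352802e-19 J / (6.62607 × 10⁻³⁴ J·s)
f = 8.0784e+14 Hz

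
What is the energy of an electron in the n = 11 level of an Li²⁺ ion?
-1.011994 eV

For hydrogen-like ions, the energy levels scale with Z²:
E_n = -13.6057 Z² / n² eV

For Li²⁺ (Z = 3) at n = 11:
E_11 = -13.6057 × 3² / 11²
E_11 = -13.6057 × 9 / 121
E_11 = -122.4513 / 121
E_11 = -1.011994 eV

The energy is 9 times more negative than hydrogen at the same n due to the stronger nuclear charge.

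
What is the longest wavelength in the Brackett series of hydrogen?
4050.07 nm

The longest wavelength corresponds to the smallest energy transition in the series.
The Brackett series has all transitions ending at n_f = 4.

For H, the first line (α-line) is the jump from n = 5 to n = 4:
E_5 = -13.6057 / 5² = -0.54422800 eV
E_4 = -13.6057 / 4² = -0.85035625 eV
ΔE = E_5 - E_4 = 0.30612825 eV

λ = hc/E = 1239.84 eV·nm / 0.30612825 eV
λ = 4050.07 nm

This is the α-line of the Brackett series in H.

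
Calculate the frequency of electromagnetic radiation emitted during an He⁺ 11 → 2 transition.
3.181e+15 Hz

First, find the transition energy:
E_11 = -13.6057 × 2² / 11² = -0.4497752 eV
E_2 = -13.6057 × 2² / 2² = -13.6057000 eV
|ΔE| = |E_2 - E_11| = 13.1559248 eV

Convert to Joules: E = 13.1559248 eV × (1.602177 × 10⁻¹⁹ J/eV) = 2.10781e-18 J

Using E = hf:
f = E/h = 2.10781e-18 J / (6.62607 × 10⁻³⁴ J·s)
f = 3.181e+15 Hz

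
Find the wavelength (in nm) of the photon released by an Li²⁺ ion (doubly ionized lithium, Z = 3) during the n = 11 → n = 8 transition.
1375.6018 nm

First, find the transition energy using E_n = -13.6057 Z² / n² eV:
E_11 = -13.6057 × 3² / 11² = -1.0119942149 eV
E_8 = -13.6057 × 3² / 8² = -1.9133015625 eV

Photon energy: |ΔE| = |E_8 - E_11| = 0.9013073476 eV

Convert to wavelength using E = hc/λ with hc = 1239.84 eV·nm:
λ = hc/E = 1239.84 eV·nm / 0.9013073476 eV
λ = 1375.6018 nm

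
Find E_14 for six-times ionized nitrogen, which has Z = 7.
-3.40 eV

For hydrogen-like ions, the energy levels scale with Z²:
E_n = -13.6057 Z² / n² eV

For N⁶⁺ (Z = 7) at n = 14:
E_14 = -13.6057 × 7² / 14²
E_14 = -13.6057 × 49 / 196
E_14 = -666.6793 / 196
E_14 = -3.40 eV

The energy is 49 times more negative than hydrogen at the same n due to the stronger nuclear charge.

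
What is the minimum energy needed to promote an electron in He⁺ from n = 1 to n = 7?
53.31213 eV

The energy levels of a hydrogen-like atom are E_n = -13.6057 Z² eV / n².

Energy at n = 1: E_1 = -13.6057 × 2² / 1² = -54.42280000 eV
Energy at n = 7: E_7 = -13.6057 × 2² / 7² = -1.11066939 eV

The excitation energy is the difference:
ΔE = E_7 - E_1
ΔE = -1.11066939 - (-54.42280000)
ΔE = 53.31213 eV

Since this is positive, energy must be absorbed (photon absorption).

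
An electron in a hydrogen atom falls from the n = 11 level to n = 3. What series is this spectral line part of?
Paschen series

The spectral series in hydrogen are named based on the final (lower) energy level:
- Lyman series: n_final = 1 (ultraviolet)
- Balmer series: n_final = 2 (visible/near-UV)
- Paschen series: n_final = 3 (infrared)
- Brackett series: n_final = 4 (infrared)
- Pfund series: n_final = 5 (far infrared)

Since this transition ends at n = 3, it belongs to the Paschen series.

For reference, this 11 → 3 line has photon energy
ΔE = 13.6057 eV × (1/3² - 1/11²) = 1.39930064 eV,
corresponding to wavelength λ = hc/ΔE = 1239.84 eV·nm / 1.39930064 eV = 886.0426 nm in the infrared region.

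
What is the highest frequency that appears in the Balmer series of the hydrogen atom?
8.225e+14 Hz

The series limit corresponds to the transition from n = ∞ to n = 2.
This is the highest energy (shortest wavelength) transition in the Balmer series.

E_∞ = 0 eV
E_2 = -13.6057 / 2² = -3.4014250 eV

Energy at series limit:
ΔE = E_∞ - E_2 = 0 - (-3.4014250) = 3.4014250 eV
E = 3.4014250 eV × (1.602177 × 10⁻¹⁹ J/eV) = 5.44968e-19 J
f = E/h = 5.44968e-19 J / (6.62607 × 10⁻³⁴ J·s) = 8.225e+14 Hz

This energy equals the ionization energy from the n = 2 state of hydrogen.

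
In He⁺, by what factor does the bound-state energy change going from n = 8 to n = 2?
16.00000

Using E_n = -13.6057 Z² / n² eV with Z = 2:

E_2 = -13.6057 × 2² / 2² = -54.4228 / 4 = -13.60570000000 eV
E_8 = -13.6057 × 2² / 8² = -54.4228 / 64 = -0.85035625000 eV

The ratio is:
E_2/E_8 = (-13.60570000000) / (-0.85035625000)
E_2/E_8 = (-54.4228/4) / (-54.4228/64)
E_2/E_8 = 64/4
E_2/E_8 = 16.00000
(Note: the Z² factors cancel in the ratio.)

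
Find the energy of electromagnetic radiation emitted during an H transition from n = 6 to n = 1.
13.227764 eV

The energy levels are E_n = -13.6057 eV / n².

Energy at n = 6: E_6 = -13.6057 / 6² = -0.377936111 eV
Energy at n = 1: E_1 = -13.6057 / 1² = -13.605700000 eV

For emission (electron falling to lower state), the photon energy is:
E_photon = E_6 - E_1 = |-0.377936111 - (-13.605700000)|
E_photon = 13.227764 eV

This energy is carried away by the emitted photon.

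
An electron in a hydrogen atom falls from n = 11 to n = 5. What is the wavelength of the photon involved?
2871.43440 nm

First, find the transition energy using E_n = -13.6057 / n² eV:
E_11 = -13.6057 / 11² = -0.11244380165 eV
E_5 = -13.6057 / 5² = -0.54422800000 eV

Photon energy: |ΔE| = |E_5 - E_11| = 0.43178419835 eV

Convert to wavelength using E = hc/λ with hc = 1239.84 eV·nm:
λ = hc/E = 1239.84 eV·nm / 0.43178419835 eV
λ = 2871.43440 nm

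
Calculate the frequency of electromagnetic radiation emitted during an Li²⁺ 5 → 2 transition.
6.2178e+15 Hz

First, find the transition energy:
E_5 = -13.6057 × 3² / 5² = -4.898052 eV
E_2 = -13.6057 × 3² / 2² = -30.612825 eV
|ΔE| = |E_2 - E_5| = 25.714773 eV

Convert to Joules: E = 25.714773 eV × (1.602177 × 10⁻¹⁹ J/eV) = 4.119962e-18 J

Using E = hf:
f = E/h = 4.119962e-18 J / (6.62607 × 10⁻³⁴ J·s)
f = 6.2178e+15 Hz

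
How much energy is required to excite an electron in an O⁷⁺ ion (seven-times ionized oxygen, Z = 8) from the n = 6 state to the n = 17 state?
21.17 eV

The energy levels of a hydrogen-like atom are E_n = -13.6057 Z² eV / n².

Energy at n = 6: E_6 = -13.6057 × 8² / 6² = -24.18791 eV
Energy at n = 17: E_17 = -13.6057 × 8² / 17² = -3.01303 eV

The excitation energy is the difference:
ΔE = E_17 - E_6
ΔE = -3.01303 - (-24.18791)
ΔE = 21.17 eV

Since this is positive, energy must be absorbed (photon absorption).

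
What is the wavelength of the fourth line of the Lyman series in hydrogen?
94.92 nm

The lines of a series are numbered from the longest wavelength (smallest ΔE) outward; the fourth line is the transition from n = n_f + 4 to n_f.
The Lyman series has all transitions ending at n_f = 1.

For H, the fourth line (δ-line) is the jump from n = 5 to n = 1:
E_5 = -13.6057 / 5² = -0.5442 eV
E_1 = -13.6057 / 1² = -13.6057 eV
ΔE = E_5 - E_1 = 13.0615 eV

λ = hc/E = 1239.84 eV·nm / 13.0615 eV
λ = 94.92 nm

This is the δ-line of the Lyman series in H.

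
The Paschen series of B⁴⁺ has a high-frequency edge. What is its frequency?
9.1385e+15 Hz

The series limit corresponds to the transition from n = ∞ to n = 3.
This is the highest energy (shortest wavelength) transition in the Paschen series.

E_∞ = 0 eV
E_3 = -13.6057 × 5² / 3² = -37.79361111 eV

Energy at series limit:
ΔE = E_∞ - E_3 = 0 - (-37.79361111) = 37.79361111 eV
E = 37.79361111 eV × (1.602177 × 10⁻¹⁹ J/eV) = 6.055205e-18 J
f = E/h = 6.055205e-18 J / (6.62607 × 10⁻³⁴ J·s) = 9.1385e+15 Hz

This energy equals the ionization energy from the n = 3 state of B⁴⁺.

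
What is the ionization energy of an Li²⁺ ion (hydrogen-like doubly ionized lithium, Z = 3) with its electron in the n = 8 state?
1.9133 eV

The ionization energy is the energy needed to remove the electron completely (n → ∞).

For a hydrogen-like ion with Z = 3, E_n = -13.6057 Z² / n² eV.

At n = 8: E_8 = -13.6057 × 3² / 8² = -1.9133016 eV
At n = ∞: E_∞ = 0 eV

Ionization energy = E_∞ - E_8 = 0 - (-1.9133016) = 1.9133016 eV
Ionization energy ≈ 1.9133 eV

This is also called the binding energy of the electron in state n = 8.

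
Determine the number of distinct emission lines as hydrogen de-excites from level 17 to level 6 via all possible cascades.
66

The electron can occupy levels n = 6, 7, ..., 17 during de-excitation — that is m = 17 - 6 + 1 = 12 distinct levels.

The number of distinct spectral lines equals the number of ways to choose 2 of these m levels (each pair gives one possible emission transition):

Number of lines = m(m-1)/2 = 12×11/2 = 66

These correspond to all possible transitions between the 12 levels:
17 → 16, 17 → 15, 17 → 14, 17 → 13, 17 → 12, 17 → 11, 17 → 10, 17 → 9...

Each transition produces a photon with a unique energy (and thus wavelength). This count does not depend on Z.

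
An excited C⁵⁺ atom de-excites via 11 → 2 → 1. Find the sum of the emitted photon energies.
485.75722 eV

The energy levels of C⁵⁺ are E_n = -13.6057 × 6² / n² eV.

First transition (11 → 2):
ΔE₁ = |E_2 - E_11|
ΔE₁ = |-122.45130000000 - (-4.04797685950)| = 118.40332314 eV

Second transition (2 → 1):
ΔE₂ = |E_1 - E_2|
ΔE₂ = |-489.80520000000 - (-122.45130000000)| = 367.35390000 eV

Total energy released:
E_total = ΔE₁ + ΔE₂ = 118.40332314 + 367.35390000 = 485.75722 eV

Note: This equals the direct transition 11 → 1: 485.75722 eV ✓
Energy is conserved regardless of the path taken.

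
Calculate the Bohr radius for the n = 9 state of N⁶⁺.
0.6123 nm (or 6.1233 Å)

The Bohr radius formula is:
r_n = n² a₀ / Z

where a₀ = 0.0529177 nm is the Bohr radius.

For N⁶⁺ (Z = 7) at n = 9:
r_9 = 9² × 0.0529177 nm / 7
r_9 = 81 × 0.0529177 nm / 7
r_9 = 4.28633 nm / 7
r_9 = 0.6123 nm

The electron orbits at approximately 0.6123 nm from the nucleus.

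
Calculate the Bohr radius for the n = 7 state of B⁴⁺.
0.5186 nm (or 5.1859 Å)

The Bohr radius formula is:
r_n = n² a₀ / Z

where a₀ = 0.0529177 nm is the Bohr radius.

For B⁴⁺ (Z = 5) at n = 7:
r_7 = 7² × 0.0529177 nm / 5
r_7 = 49 × 0.0529177 nm / 5
r_7 = 2.59297 nm / 5
r_7 = 0.5186 nm

The electron orbits at approximately 0.5186 nm from the nucleus.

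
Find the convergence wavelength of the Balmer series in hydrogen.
364.506 nm

The series limit corresponds to the transition from n = ∞ to n = 2.
This is the highest energy (shortest wavelength) transition in the Balmer series.

E_∞ = 0 eV
E_2 = -13.6057 / 2² = -3.4014250 eV

Energy at series limit:
ΔE = E_∞ - E_2 = 0 - (-3.4014250) = 3.4014250 eV
λ = hc/E = 1239.84 eV·nm / 3.4014250 eV = 364.506 nm

This energy equals the ionization energy from the n = 2 state of hydrogen.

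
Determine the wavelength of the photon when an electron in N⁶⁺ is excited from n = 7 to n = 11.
153.14317 nm

First, find the transition energy using E_n = -13.6057 Z² / n² eV:
E_7 = -13.6057 × 7² / 7² = -13.605700000 eV
E_11 = -13.6057 × 7² / 11² = -5.509746281 eV

Photon energy: |ΔE| = |E_11 - E_7| = 8.095953719 eV

Convert to wavelength using E = hc/λ with hc = 1239.84 eV·nm:
λ = hc/E = 1239.84 eV·nm / 8.095953719 eV
λ = 153.14317 nm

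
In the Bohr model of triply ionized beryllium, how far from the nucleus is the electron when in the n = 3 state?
0.1191 nm (or 1.1907 Å)

The Bohr radius formula is:
r_n = n² a₀ / Z

where a₀ = 0.0529177 nm is the Bohr radius.

For Be³⁺ (Z = 4) at n = 3:
r_3 = 3² × 0.0529177 nm / 4
r_3 = 9 × 0.0529177 nm / 4
r_3 = 0.47626 nm / 4
r_3 = 0.1191 nm

The electron orbits at approximately 0.1191 nm from the nucleus.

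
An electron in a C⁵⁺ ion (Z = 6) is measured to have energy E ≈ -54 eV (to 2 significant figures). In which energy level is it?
n = 3

The exact energy levels follow E_n = -13.6057 Z² / n² eV with Z = 6.

The measured value (-54 eV) is reported to only 2 significant figures, so we must test candidate n values and see which one matches to that precision.

Candidate energies:
  n = 1:  E = -13.6057 × 6² / 1² = -489.80520 eV
  n = 2:  E = -13.6057 × 6² / 2² = -122.45130 eV
  n = 3:  E = -13.6057 × 6² / 3² = -54.42280 eV  ← matches
  n = 4:  E = -13.6057 × 6² / 4² = -30.61283 eV
  n = 5:  E = -13.6057 × 6² / 5² = -19.59221 eV

Checking against the measurement of -54 eV (2 sig figs), only n = 3 agrees:
E_3 = -54.42280 eV, which rounds to -54 eV ✓

Therefore n = 3.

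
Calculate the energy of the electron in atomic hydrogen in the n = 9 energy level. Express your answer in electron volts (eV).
-0.17 eV

The energy levels of a hydrogen-like atom are given by:
E_n = -13.6057 eV / n²

For n = 9:
E_9 = -13.6057 eV / 9²
E_9 = -13.6057 eV / 81
E_9 = -0.17 eV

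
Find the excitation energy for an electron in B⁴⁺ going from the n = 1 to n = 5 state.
326.53680 eV

The energy levels of a hydrogen-like atom are E_n = -13.6057 Z² eV / n².

Energy at n = 1: E_1 = -13.6057 × 5² / 1² = -340.14250000 eV
Energy at n = 5: E_5 = -13.6057 × 5² / 5² = -13.60570000 eV

The excitation energy is the difference:
ΔE = E_5 - E_1
ΔE = -13.60570000 - (-340.14250000)
ΔE = 326.53680 eV

Since this is positive, energy must be absorbed (photon absorption).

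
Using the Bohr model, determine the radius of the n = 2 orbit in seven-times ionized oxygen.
0.0265 nm (or 0.2646 Å)

The Bohr radius formula is:
r_n = n² a₀ / Z

where a₀ = 0.0529177 nm is the Bohr radius.

For O⁷⁺ (Z = 8) at n = 2:
r_2 = 2² × 0.0529177 nm / 8
r_2 = 4 × 0.0529177 nm / 8
r_2 = 0.21167 nm / 8
r_2 = 0.0265 nm

The electron orbits at approximately 0.0265 nm from the nucleus.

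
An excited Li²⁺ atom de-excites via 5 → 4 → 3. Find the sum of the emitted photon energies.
8.7076 eV

The energy levels of Li²⁺ are E_n = -13.6057 × 3² / n² eV.

First transition (5 → 4):
ΔE₁ = |E_4 - E_5|
ΔE₁ = |-7.6532062500 - (-4.8980520000)| = 2.7551543 eV

Second transition (4 → 3):
ΔE₂ = |E_3 - E_4|
ΔE₂ = |-13.6057000000 - (-7.6532062500)| = 5.9524938 eV

Total energy released:
E_total = ΔE₁ + ΔE₂ = 2.7551543 + 5.9524938 = 8.7076 eV

Note: This equals the direct transition 5 → 3: 8.7076 eV ✓
Energy is conserved regardless of the path taken.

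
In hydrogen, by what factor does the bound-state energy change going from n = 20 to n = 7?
8.16

Using E_n = -13.6057 Z² / n² eV with Z = 1:

E_7 = -13.6057 / 7² = -13.6057 / 49 = -0.27766735 eV
E_20 = -13.6057 / 20² = -13.6057 / 400 = -0.03401425 eV

The ratio is:
E_7/E_20 = (-0.27766735) / (-0.03401425)
E_7/E_20 = (-13.6057/49) / (-13.6057/400)
E_7/E_20 = 400/49
E_7/E_20 = 8.16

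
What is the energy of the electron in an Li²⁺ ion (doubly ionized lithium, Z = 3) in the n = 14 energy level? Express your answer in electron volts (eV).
-0.624752 eV

The energy levels of a hydrogen-like atom are given by:
E_n = -13.6057 Z² / n² eV  (with Z = 3 for Li²⁺)

For n = 14:
E_14 = -13.6057 × 3² / 14²
E_14 = -13.6057 × 9 / 196
E_14 = -0.624752 eV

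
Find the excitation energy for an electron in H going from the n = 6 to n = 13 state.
0.2974 eV

The energy levels of a hydrogen-like atom are E_n = -13.6057 eV / n².

Energy at n = 6: E_6 = -13.6057 / 6² = -0.3779361 eV
Energy at n = 13: E_13 = -13.6057 / 13² = -0.0805071 eV

The excitation energy is the difference:
ΔE = E_13 - E_6
ΔE = -0.0805071 - (-0.3779361)
ΔE = 0.2974 eV

Since this is positive, energy must be absorbed (photon absorption).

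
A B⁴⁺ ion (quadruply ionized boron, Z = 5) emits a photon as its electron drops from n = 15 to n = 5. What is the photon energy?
12.093956 eV

The energy levels are E_n = -13.6057 Z² eV / n².

Energy at n = 15: E_15 = -13.6057 × 5² / 15² = -1.511744444 eV
Energy at n = 5: E_5 = -13.6057 × 5² / 5² = -13.605700000 eV

For emission (electron falling to lower state), the photon energy is:
E_photon = E_15 - E_5 = |-1.511744444 - (-13.605700000)|
E_photon = 12.093956 eV

This energy is carried away by the emitted photon.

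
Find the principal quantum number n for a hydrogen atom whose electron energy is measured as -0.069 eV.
n = 14

The exact energy levels follow E_n = -13.6057 eV / n².

The measured value (-0.069 eV) is reported to only 2 significant figures, so we must test candidate n values and see which one matches to that precision.

Candidate energies:
  n = 12:  E = -13.6057/12² = -0.09448 eV
  n = 13:  E = -13.6057/13² = -0.08051 eV
  n = 14:  E = -13.6057/14² = -0.06942 eV  ← matches
  n = 15:  E = -13.6057/15² = -0.06047 eV
  n = 16:  E = -13.6057/16² = -0.05315 eV

Checking against the measurement of -0.069 eV (2 sig figs), only n = 14 agrees:
E_14 = -0.06942 eV, which rounds to -0.069 eV ✓

Therefore n = 14.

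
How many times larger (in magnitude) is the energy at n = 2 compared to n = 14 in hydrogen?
49.00000

Using E_n = -13.6057 Z² / n² eV with Z = 1:

E_2 = -13.6057 / 2² = -13.6057 / 4 = -3.40142500000 eV
E_14 = -13.6057 / 14² = -13.6057 / 196 = -0.06941683673 eV

The ratio is:
E_2/E_14 = (-3.40142500000) / (-0.06941683673)
E_2/E_14 = (-13.6057/4) / (-13.6057/196)
E_2/E_14 = 196/4
E_2/E_14 = 49.00000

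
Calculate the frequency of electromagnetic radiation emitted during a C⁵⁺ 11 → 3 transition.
1.21806e+16 Hz

First, find the transition energy:
E_11 = -13.6057 × 6² / 11² = -4.04797686 eV
E_3 = -13.6057 × 6² / 3² = -54.42280000 eV
|ΔE| = |E_3 - E_11| = 50.37482314 eV

Convert to Joules: E = 50.37482314 eV × (1.602177 × 10⁻¹⁹ J/eV) = 8.0709383e-18 J

Using E = hf:
f = E/h = 8.0709383e-18 J / (6.62607 × 10⁻³⁴ J·s)
f = 1.21806e+16 Hz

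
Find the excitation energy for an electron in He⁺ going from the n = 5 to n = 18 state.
2.008940 eV

The energy levels of a hydrogen-like atom are E_n = -13.6057 Z² eV / n².

Energy at n = 5: E_5 = -13.6057 × 2² / 5² = -2.176912000 eV
Energy at n = 18: E_18 = -13.6057 × 2² / 18² = -0.167971605 eV

The excitation energy is the difference:
ΔE = E_18 - E_5
ΔE = -0.167971605 - (-2.176912000)
ΔE = 2.008940 eV

Since this is positive, energy must be absorbed (photon absorption).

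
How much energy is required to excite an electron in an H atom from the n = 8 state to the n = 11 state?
0.1001 eV

The energy levels of a hydrogen-like atom are E_n = -13.6057 eV / n².

Energy at n = 8: E_8 = -13.6057 / 8² = -0.2125891 eV
Energy at n = 11: E_11 = -13.6057 / 11² = -0.1124438 eV

The excitation energy is the difference:
ΔE = E_11 - E_8
ΔE = -0.1124438 - (-0.2125891)
ΔE = 0.1001 eV

Since this is positive, energy must be absorbed (photon absorption).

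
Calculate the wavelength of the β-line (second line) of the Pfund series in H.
4651.24911 nm

The lines of a series are numbered from the longest wavelength (smallest ΔE) outward; the second line is the transition from n = n_f + 2 to n_f.
The Pfund series has all transitions ending at n_f = 5.

For H, the second line (β-line) is the jump from n = 7 to n = 5:
E_7 = -13.6057 / 7² = -0.27766734694 eV
E_5 = -13.6057 / 5² = -0.54422800000 eV
ΔE = E_7 - E_5 = 0.26656065306 eV

λ = hc/E = 1239.84 eV·nm / 0.26656065306 eV
λ = 4651.24911 nm

This is the β-line of the Pfund series in H.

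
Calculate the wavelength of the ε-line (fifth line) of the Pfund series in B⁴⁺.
121.50 nm

The lines of a series are numbered from the longest wavelength (smallest ΔE) outward; the fifth line is the transition from n = n_f + 5 to n_f.
The Pfund series has all transitions ending at n_f = 5.

For B⁴⁺ (Z = 5), the fifth line (ε-line) is the jump from n = 10 to n = 5:
E_10 = -13.6057 × 5² / 10² = -3.40143 eV
E_5 = -13.6057 × 5² / 5² = -13.60570 eV
ΔE = E_10 - E_5 = 10.20427 eV

λ = hc/E = 1239.84 eV·nm / 10.20427 eV
λ = 121.50 nm

This is the ε-line of the Pfund series in B⁴⁺.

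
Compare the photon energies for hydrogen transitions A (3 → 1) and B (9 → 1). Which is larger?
9 → 1

Calculate the energy for each transition:

Transition 3 → 1:
ΔE₁ = |E_1 - E_3| = |-13.6057/1² - (-13.6057/3²)|
ΔE₁ = |-13.60570000 - (-1.51174444)| = 12.09396 eV

Transition 9 → 1:
ΔE₂ = |E_1 - E_9| = |-13.6057/1² - (-13.6057/9²)|
ΔE₂ = |-13.60570000 - (-0.16797160)| = 13.43773 eV

Since 13.43773 eV > 12.09396 eV, the transition 9 → 1 emits the more energetic photon.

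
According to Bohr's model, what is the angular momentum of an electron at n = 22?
2.3201e-33 J·s (or 22ℏ)

In the Bohr model, angular momentum is quantized:
L = nℏ

where ℏ = h/(2π) = 1.054572e-34 J·s

For n = 22:
L = 22 × 1.054572e-34 J·s
L = 2.3201e-33 J·s

This can also be written as L = 22ℏ.
The angular momentum is an integer multiple of the reduced Planck constant.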